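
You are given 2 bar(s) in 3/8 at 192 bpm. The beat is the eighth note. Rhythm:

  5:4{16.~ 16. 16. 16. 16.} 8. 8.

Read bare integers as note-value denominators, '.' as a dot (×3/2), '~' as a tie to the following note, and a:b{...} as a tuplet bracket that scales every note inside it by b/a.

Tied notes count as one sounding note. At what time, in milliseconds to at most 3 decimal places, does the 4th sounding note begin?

1. 0.0ms @ 0 + 375.0ms (6/5)
2. 375.0ms @ 6/5 + 187.5ms (3/5)
3. 562.5ms @ 9/5 + 187.5ms (3/5)
4. 750.0ms @ 12/5 + 187.5ms (3/5)
5. 937.5ms @ 3 + 468.75ms (3/2)
6. 1406.25ms @ 9/2 + 468.75ms (3/2)

note 4 onset = 12/5b = 750.0ms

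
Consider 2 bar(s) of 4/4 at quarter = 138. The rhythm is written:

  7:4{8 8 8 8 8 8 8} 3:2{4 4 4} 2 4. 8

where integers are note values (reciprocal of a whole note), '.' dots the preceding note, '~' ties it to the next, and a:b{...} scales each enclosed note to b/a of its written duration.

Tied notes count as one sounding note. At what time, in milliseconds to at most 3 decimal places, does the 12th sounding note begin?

1. 0.0ms @ 0 + 124.224ms (2/7)
2. 124.224ms @ 2/7 + 124.224ms (2/7)
3. 248.447ms @ 4/7 + 124.224ms (2/7)
4. 372.671ms @ 6/7 + 124.224ms (2/7)
5. 496.894ms @ 8/7 + 124.224ms (2/7)
6. 621.118ms @ 10/7 + 124.224ms (2/7)
7. 745.342ms @ 12/7 + 124.224ms (2/7)
8. 869.565ms @ 2 + 289.855ms (2/3)
9. 1159.42ms @ 8/3 + 289.855ms (2/3)
10. 1449.275ms @ 10/3 + 289.855ms (2/3)
11. 1739.13ms @ 4 + 869.565ms (2)
12. 2608.696ms @ 6 + 652.174ms (3/2)
13. 3260.87ms @ 15/2 + 217.391ms (1/2)

note 12 onset = 6b = 2608.696ms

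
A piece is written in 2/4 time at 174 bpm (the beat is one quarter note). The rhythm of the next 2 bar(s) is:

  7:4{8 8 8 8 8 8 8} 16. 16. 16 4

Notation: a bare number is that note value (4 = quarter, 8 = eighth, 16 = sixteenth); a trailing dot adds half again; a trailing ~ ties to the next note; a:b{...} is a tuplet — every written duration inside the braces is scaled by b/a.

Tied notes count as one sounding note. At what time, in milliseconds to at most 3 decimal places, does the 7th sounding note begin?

1. 0.0ms @ 0 + 98.522ms (2/7)
2. 98.522ms @ 2/7 + 98.522ms (2/7)
3. 197.044ms @ 4/7 + 98.522ms (2/7)
4. 295.567ms @ 6/7 + 98.522ms (2/7)
5. 394.089ms @ 8/7 + 98.522ms (2/7)
6. 492.611ms @ 10/7 + 98.522ms (2/7)
7. 591.133ms @ 12/7 + 98.522ms (2/7)
8. 689.655ms @ 2 + 129.31ms (3/8)
9. 818.966ms @ 19/8 + 129.31ms (3/8)
10. 948.276ms @ 11/4 + 86.207ms (1/4)
11. 1034.483ms @ 3 + 344.828ms (1)

note 7 onset = 12/7b = 591.133ms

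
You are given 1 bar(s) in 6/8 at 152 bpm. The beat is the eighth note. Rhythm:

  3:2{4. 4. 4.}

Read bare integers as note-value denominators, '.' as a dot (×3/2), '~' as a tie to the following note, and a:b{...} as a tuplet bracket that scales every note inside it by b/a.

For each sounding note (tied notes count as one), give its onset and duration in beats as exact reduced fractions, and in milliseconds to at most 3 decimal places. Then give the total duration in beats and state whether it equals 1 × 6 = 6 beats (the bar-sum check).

1) 0.0ms=0b +789.474ms=2b
2) 789.474ms=2b +789.474ms=2b
3) 1578.947ms=4b +789.474ms=2b
Σ=6b of 6 (152bpm 6/8) — PASS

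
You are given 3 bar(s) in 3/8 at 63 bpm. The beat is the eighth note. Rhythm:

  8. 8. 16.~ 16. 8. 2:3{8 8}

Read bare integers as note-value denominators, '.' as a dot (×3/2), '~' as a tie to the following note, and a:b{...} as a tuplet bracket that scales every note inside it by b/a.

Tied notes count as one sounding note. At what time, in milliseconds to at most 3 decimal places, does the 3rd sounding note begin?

1. 0.0ms @ 0 + 1428.571ms (3/2)
2. 1428.571ms @ 3/2 + 1428.571ms (3/2)
3. 2857.143ms @ 3 + 1428.571ms (3/2)
4. 4285.714ms @ 9/2 + 1428.571ms (3/2)
5. 5714.286ms @ 6 + 1428.571ms (3/2)
6. 7142.857ms @ 15/2 + 1428.571ms (3/2)

note 3 onset = 3b = 2857.143ms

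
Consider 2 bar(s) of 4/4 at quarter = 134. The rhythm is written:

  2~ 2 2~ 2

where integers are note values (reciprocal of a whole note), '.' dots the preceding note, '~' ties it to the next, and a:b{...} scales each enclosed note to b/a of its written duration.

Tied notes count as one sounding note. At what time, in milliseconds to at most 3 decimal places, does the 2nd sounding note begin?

1. 0.0ms @ 0 + 1791.045ms (4)
2. 1791.045ms @ 4 + 1791.045ms (4)

note 2 onset = 4b = 1791.045ms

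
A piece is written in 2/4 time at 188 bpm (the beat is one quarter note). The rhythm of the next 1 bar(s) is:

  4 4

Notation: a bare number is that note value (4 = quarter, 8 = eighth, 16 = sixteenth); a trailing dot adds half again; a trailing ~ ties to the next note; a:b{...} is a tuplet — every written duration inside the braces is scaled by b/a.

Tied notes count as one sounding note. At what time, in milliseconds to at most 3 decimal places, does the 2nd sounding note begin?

note 2 onset = 1b = 319.149ms

1. 0.0ms @ 0 + 319.149ms (1)
2. 319.149ms @ 1 + 319.149ms (1)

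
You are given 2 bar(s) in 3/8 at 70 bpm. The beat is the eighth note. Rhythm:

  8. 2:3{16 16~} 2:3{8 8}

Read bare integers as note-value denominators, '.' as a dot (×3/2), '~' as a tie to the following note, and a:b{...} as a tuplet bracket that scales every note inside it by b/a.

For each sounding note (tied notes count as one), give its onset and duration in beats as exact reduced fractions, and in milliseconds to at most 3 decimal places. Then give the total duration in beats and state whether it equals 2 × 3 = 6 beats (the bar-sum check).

1) 0.0ms=0b +1285.714ms=3/2b
2) 1285.714ms=3/2b +642.857ms=3/4b
3) 1928.571ms=9/4b +1928.571ms=9/4b
4) 3857.143ms=9/2b +1285.714ms=3/2b
Σ=6b of 6 (70bpm 3/8) — PASS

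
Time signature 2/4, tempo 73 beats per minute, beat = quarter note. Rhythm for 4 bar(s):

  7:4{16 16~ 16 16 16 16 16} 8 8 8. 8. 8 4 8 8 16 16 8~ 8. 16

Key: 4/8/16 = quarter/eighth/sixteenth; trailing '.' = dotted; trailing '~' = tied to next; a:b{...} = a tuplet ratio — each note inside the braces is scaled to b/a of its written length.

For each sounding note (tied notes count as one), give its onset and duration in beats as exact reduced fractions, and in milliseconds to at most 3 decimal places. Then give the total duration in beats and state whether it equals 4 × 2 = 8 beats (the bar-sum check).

1) 0.0ms=0b +117.417ms=1/7b
2) 117.417ms=1/7b +234.834ms=2/7b
3) 352.25ms=3/7b +117.417ms=1/7b
4) 469.667ms=4/7b +117.417ms=1/7b
5) 587.084ms=5/7b +117.417ms=1/7b
6) 704.501ms=6/7b +117.417ms=1/7b
7) 821.918ms=1b +410.959ms=1/2b
8) 1232.877ms=3/2b +410.959ms=1/2b
9) 1643.836ms=2b +616.438ms=3/4b
10) 2260.274ms=11/4b +616.438ms=3/4b
11) 2876.712ms=7/2b +410.959ms=1/2b
12) 3287.671ms=4b +821.918ms=1b
13) 4109.589ms=5b +410.959ms=1/2b
14) 4520.548ms=11/2b +410.959ms=1/2b
15) 4931.507ms=6b +205.479ms=1/4b
16) 5136.986ms=25/4b +205.479ms=1/4b
17) 5342.466ms=13/2b +1027.397ms=5/4b
18) 6369.863ms=31/4b +205.479ms=1/4b
Σ=8b of 8 (73bpm 2/4) — PASS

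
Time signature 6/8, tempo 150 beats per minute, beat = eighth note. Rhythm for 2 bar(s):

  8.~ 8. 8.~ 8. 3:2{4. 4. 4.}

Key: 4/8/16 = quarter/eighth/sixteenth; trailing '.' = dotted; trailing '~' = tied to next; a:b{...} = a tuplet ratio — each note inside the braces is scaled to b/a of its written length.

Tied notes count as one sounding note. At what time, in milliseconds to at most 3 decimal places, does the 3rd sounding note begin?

1. 0.0ms @ 0 + 1200.0ms (3)
2. 1200.0ms @ 3 + 1200.0ms (3)
3. 2400.0ms @ 6 + 800.0ms (2)
4. 3200.0ms @ 8 + 800.0ms (2)
5. 4000.0ms @ 10 + 800.0ms (2)

note 3 onset = 6b = 2400.0ms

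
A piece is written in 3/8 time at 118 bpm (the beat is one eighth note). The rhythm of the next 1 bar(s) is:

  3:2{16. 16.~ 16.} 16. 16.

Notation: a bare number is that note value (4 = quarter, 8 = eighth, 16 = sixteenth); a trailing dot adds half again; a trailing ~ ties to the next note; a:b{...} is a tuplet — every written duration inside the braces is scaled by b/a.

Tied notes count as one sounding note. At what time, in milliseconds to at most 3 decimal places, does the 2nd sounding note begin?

1. 0.0ms @ 0 + 254.237ms (1/2)
2. 254.237ms @ 1/2 + 508.475ms (1)
3. 762.712ms @ 3/2 + 381.356ms (3/4)
4. 1144.068ms @ 9/4 + 381.356ms (3/4)

note 2 onset = 1/2b = 254.237ms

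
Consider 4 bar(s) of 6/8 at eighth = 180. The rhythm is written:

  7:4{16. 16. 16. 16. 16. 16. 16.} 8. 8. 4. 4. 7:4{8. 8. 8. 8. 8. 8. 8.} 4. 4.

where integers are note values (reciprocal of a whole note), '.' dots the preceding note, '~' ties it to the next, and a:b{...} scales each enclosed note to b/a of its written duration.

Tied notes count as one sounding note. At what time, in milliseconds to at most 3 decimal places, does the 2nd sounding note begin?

1. 0.0ms @ 0 + 142.857ms (3/7)
2. 142.857ms @ 3/7 + 142.857ms (3/7)
3. 285.714ms @ 6/7 + 142.857ms (3/7)
4. 428.571ms @ 9/7 + 142.857ms (3/7)
5. 571.429ms @ 12/7 + 142.857ms (3/7)
6. 714.286ms @ 15/7 + 142.857ms (3/7)
7. 857.143ms @ 18/7 + 142.857ms (3/7)
8. 1000.0ms @ 3 + 500.0ms (3/2)
9. 1500.0ms @ 9/2 + 500.0ms (3/2)
10. 2000.0ms @ 6 + 1000.0ms (3)
11. 3000.0ms @ 9 + 1000.0ms (3)
12. 4000.0ms @ 12 + 285.714ms (6/7)
13. 4285.714ms @ 90/7 + 285.714ms (6/7)
14. 4571.429ms @ 96/7 + 285.714ms (6/7)
15. 4857.143ms @ 102/7 + 285.714ms (6/7)
16. 5142.857ms @ 108/7 + 285.714ms (6/7)
17. 5428.571ms @ 114/7 + 285.714ms (6/7)
18. 5714.286ms @ 120/7 + 285.714ms (6/7)
19. 6000.0ms @ 18 + 1000.0ms (3)
20. 7000.0ms @ 21 + 1000.0ms (3)

note 2 onset = 3/7b = 142.857ms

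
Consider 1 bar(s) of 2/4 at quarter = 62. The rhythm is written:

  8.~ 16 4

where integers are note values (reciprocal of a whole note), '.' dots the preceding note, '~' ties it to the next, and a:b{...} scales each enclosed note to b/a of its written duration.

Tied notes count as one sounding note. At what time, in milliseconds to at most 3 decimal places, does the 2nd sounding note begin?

1. 0.0ms @ 0 + 967.742ms (1)
2. 967.742ms @ 1 + 967.742ms (1)

note 2 onset = 1b = 967.742ms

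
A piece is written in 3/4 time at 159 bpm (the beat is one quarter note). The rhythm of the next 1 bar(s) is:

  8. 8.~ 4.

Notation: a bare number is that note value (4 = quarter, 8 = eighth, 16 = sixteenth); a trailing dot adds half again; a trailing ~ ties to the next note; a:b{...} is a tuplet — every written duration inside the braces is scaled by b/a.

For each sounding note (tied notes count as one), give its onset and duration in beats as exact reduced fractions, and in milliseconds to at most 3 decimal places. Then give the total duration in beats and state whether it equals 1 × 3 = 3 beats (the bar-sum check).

1) 0.0ms=0b +283.019ms=3/4b
2) 283.019ms=3/4b +849.057ms=9/4b
Σ=3b of 3 (159bpm 3/4) — PASS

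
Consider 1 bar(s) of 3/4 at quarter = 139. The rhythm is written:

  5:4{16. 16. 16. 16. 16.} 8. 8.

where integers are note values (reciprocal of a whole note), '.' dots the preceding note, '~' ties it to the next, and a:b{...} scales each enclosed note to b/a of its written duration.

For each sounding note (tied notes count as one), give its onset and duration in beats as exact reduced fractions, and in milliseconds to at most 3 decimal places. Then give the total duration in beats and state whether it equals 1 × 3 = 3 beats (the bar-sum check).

1) 0.0ms=0b +129.496ms=3/10b
2) 129.496ms=3/10b +129.496ms=3/10b
3) 258.993ms=3/5b +129.496ms=3/10b
4) 388.489ms=9/10b +129.496ms=3/10b
5) 517.986ms=6/5b +129.496ms=3/10b
6) 647.482ms=3/2b +323.741ms=3/4b
7) 971.223ms=9/4b +323.741ms=3/4b
Σ=3b of 3 (139bpm 3/4) — PASS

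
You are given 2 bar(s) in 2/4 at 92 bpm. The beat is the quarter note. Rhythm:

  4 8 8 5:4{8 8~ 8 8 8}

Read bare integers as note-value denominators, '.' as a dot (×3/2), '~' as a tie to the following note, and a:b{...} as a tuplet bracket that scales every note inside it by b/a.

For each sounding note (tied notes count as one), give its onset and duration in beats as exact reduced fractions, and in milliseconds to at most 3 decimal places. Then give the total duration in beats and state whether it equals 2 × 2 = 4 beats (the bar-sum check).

1) 0.0ms=0b +652.174ms=1b
2) 652.174ms=1b +326.087ms=1/2b
3) 978.261ms=3/2b +326.087ms=1/2b
4) 1304.348ms=2b +260.87ms=2/5b
5) 1565.217ms=12/5b +521.739ms=4/5b
6) 2086.957ms=16/5b +260.87ms=2/5b
7) 2347.826ms=18/5b +260.87ms=2/5b
Σ=4b of 4 (92bpm 2/4) — PASS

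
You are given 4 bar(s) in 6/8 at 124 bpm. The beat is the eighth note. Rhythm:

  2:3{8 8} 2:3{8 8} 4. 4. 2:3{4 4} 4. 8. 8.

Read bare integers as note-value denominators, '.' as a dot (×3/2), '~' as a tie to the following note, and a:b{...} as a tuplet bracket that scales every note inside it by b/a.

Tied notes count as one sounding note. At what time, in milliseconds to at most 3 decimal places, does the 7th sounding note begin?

note 7 onset = 12b = 5806.452ms

1. 0.0ms @ 0 + 725.806ms (3/2)
2. 725.806ms @ 3/2 + 725.806ms (3/2)
3. 1451.613ms @ 3 + 725.806ms (3/2)
4. 2177.419ms @ 9/2 + 725.806ms (3/2)
5. 2903.226ms @ 6 + 1451.613ms (3)
6. 4354.839ms @ 9 + 1451.613ms (3)
7. 5806.452ms @ 12 + 1451.613ms (3)
8. 7258.065ms @ 15 + 1451.613ms (3)
9. 8709.677ms @ 18 + 1451.613ms (3)
10. 10161.29ms @ 21 + 725.806ms (3/2)
11. 10887.097ms @ 45/2 + 725.806ms (3/2)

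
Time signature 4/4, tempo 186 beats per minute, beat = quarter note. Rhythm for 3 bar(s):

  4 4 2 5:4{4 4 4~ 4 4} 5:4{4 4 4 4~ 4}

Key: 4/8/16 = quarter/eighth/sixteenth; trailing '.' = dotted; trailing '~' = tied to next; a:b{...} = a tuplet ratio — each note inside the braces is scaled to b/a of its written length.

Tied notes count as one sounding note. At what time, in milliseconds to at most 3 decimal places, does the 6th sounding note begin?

note 6 onset = 28/5b = 1806.452ms

1. 0.0ms @ 0 + 322.581ms (1)
2. 322.581ms @ 1 + 322.581ms (1)
3. 645.161ms @ 2 + 645.161ms (2)
4. 1290.323ms @ 4 + 258.065ms (4/5)
5. 1548.387ms @ 24/5 + 258.065ms (4/5)
6. 1806.452ms @ 28/5 + 516.129ms (8/5)
7. 2322.581ms @ 36/5 + 258.065ms (4/5)
8. 2580.645ms @ 8 + 258.065ms (4/5)
9. 2838.71ms @ 44/5 + 258.065ms (4/5)
10. 3096.774ms @ 48/5 + 258.065ms (4/5)
11. 3354.839ms @ 52/5 + 516.129ms (8/5)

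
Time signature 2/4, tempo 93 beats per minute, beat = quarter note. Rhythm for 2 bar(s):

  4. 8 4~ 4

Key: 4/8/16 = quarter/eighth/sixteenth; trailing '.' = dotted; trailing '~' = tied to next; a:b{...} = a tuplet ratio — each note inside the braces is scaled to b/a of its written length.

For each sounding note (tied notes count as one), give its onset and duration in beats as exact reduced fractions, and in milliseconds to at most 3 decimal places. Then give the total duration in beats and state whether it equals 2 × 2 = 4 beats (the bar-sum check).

1) 0.0ms=0b +967.742ms=3/2b
2) 967.742ms=3/2b +322.581ms=1/2b
3) 1290.323ms=2b +1290.323ms=2b
Σ=4b of 4 (93bpm 2/4) — PASS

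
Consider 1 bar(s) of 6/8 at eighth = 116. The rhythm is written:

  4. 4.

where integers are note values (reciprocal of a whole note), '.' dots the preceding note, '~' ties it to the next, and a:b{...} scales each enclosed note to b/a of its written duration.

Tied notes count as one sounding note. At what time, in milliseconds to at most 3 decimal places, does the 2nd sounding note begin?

note 2 onset = 3b = 1551.724ms

1. 0.0ms @ 0 + 1551.724ms (3)
2. 1551.724ms @ 3 + 1551.724ms (3)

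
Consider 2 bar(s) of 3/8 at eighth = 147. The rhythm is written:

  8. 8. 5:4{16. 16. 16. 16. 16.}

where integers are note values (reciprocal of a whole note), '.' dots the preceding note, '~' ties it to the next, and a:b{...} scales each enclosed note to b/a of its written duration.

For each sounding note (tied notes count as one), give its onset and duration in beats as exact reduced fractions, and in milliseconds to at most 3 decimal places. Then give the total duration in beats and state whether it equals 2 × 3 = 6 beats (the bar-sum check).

1) 0.0ms=0b +612.245ms=3/2b
2) 612.245ms=3/2b +612.245ms=3/2b
3) 1224.49ms=3b +244.898ms=3/5b
4) 1469.388ms=18/5b +244.898ms=3/5b
5) 1714.286ms=21/5b +244.898ms=3/5b
6) 1959.184ms=24/5b +244.898ms=3/5b
7) 2204.082ms=27/5b +244.898ms=3/5b
Σ=6b of 6 (147bpm 3/8) — PASS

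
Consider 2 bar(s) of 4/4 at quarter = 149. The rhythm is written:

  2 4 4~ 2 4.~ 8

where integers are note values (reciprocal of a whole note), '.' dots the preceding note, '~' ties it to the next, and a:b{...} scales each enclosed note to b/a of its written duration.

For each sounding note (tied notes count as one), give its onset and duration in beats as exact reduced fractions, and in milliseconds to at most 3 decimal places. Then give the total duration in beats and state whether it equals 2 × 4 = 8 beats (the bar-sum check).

1) 0.0ms=0b +805.369ms=2b
2) 805.369ms=2b +402.685ms=1b
3) 1208.054ms=3b +1208.054ms=3b
4) 2416.107ms=6b +805.369ms=2b
Σ=8b of 8 (149bpm 4/4) — PASS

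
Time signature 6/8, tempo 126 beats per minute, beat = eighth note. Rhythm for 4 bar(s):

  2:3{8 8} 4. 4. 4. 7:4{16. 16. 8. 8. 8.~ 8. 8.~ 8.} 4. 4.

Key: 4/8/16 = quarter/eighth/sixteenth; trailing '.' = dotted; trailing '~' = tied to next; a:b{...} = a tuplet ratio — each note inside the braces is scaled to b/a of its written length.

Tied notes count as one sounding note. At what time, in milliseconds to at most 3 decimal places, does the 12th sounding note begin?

note 12 onset = 18b = 8571.429ms

1. 0.0ms @ 0 + 714.286ms (3/2)
2. 714.286ms @ 3/2 + 714.286ms (3/2)
3. 1428.571ms @ 3 + 1428.571ms (3)
4. 2857.143ms @ 6 + 1428.571ms (3)
5. 4285.714ms @ 9 + 1428.571ms (3)
6. 5714.286ms @ 12 + 204.082ms (3/7)
7. 5918.367ms @ 87/7 + 204.082ms (3/7)
8. 6122.449ms @ 90/7 + 408.163ms (6/7)
9. 6530.612ms @ 96/7 + 408.163ms (6/7)
10. 6938.776ms @ 102/7 + 816.327ms (12/7)
11. 7755.102ms @ 114/7 + 816.327ms (12/7)
12. 8571.429ms @ 18 + 1428.571ms (3)
13. 10000.0ms @ 21 + 1428.571ms (3)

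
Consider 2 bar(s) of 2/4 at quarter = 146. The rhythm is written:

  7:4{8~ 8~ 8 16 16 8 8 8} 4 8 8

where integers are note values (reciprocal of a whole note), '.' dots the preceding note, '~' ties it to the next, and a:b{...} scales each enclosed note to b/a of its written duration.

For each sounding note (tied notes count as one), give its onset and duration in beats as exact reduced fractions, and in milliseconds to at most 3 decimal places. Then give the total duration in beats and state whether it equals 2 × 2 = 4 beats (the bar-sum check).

1) 0.0ms=0b +352.25ms=6/7b
2) 352.25ms=6/7b +58.708ms=1/7b
3) 410.959ms=1b +58.708ms=1/7b
4) 469.667ms=8/7b +117.417ms=2/7b
5) 587.084ms=10/7b +117.417ms=2/7b
6) 704.501ms=12/7b +117.417ms=2/7b
7) 821.918ms=2b +410.959ms=1b
8) 1232.877ms=3b +205.479ms=1/2b
9) 1438.356ms=7/2b +205.479ms=1/2b
Σ=4b of 4 (146bpm 2/4) — PASS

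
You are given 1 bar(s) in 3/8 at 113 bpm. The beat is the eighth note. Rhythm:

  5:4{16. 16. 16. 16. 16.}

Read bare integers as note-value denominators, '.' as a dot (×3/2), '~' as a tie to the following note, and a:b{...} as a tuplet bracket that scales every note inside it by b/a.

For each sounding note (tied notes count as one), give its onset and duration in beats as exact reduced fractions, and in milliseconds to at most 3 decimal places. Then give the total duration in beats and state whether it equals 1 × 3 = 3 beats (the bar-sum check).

1) 0.0ms=0b +318.584ms=3/5b
2) 318.584ms=3/5b +318.584ms=3/5b
3) 637.168ms=6/5b +318.584ms=3/5b
4) 955.752ms=9/5b +318.584ms=3/5b
5) 1274.336ms=12/5b +318.584ms=3/5b
Σ=3b of 3 (113bpm 3/8) — PASS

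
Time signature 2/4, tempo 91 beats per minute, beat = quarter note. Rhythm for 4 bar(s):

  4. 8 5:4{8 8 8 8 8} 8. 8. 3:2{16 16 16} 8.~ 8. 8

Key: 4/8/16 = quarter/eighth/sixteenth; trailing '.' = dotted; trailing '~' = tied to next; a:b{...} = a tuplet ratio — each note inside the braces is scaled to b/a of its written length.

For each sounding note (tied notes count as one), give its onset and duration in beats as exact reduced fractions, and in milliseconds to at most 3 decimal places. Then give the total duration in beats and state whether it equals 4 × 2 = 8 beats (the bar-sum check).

1) 0.0ms=0b +989.011ms=3/2b
2) 989.011ms=3/2b +329.67ms=1/2b
3) 1318.681ms=2b +263.736ms=2/5b
4) 1582.418ms=12/5b +263.736ms=2/5b
5) 1846.154ms=14/5b +263.736ms=2/5b
6) 2109.89ms=16/5b +263.736ms=2/5b
7) 2373.626ms=18/5b +263.736ms=2/5b
8) 2637.363ms=4b +494.505ms=3/4b
9) 3131.868ms=19/4b +494.505ms=3/4b
10) 3626.374ms=11/2b +109.89ms=1/6b
11) 3736.264ms=17/3b +109.89ms=1/6b
12) 3846.154ms=35/6b +109.89ms=1/6b
13) 3956.044ms=6b +989.011ms=3/2b
14) 4945.055ms=15/2b +329.67ms=1/2b
Σ=8b of 8 (91bpm 2/4) — PASS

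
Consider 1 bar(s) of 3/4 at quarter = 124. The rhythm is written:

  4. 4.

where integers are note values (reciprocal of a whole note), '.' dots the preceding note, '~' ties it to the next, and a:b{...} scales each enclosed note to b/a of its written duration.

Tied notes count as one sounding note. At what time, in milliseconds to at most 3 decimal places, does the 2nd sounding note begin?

1. 0.0ms @ 0 + 725.806ms (3/2)
2. 725.806ms @ 3/2 + 725.806ms (3/2)

note 2 onset = 3/2b = 725.806ms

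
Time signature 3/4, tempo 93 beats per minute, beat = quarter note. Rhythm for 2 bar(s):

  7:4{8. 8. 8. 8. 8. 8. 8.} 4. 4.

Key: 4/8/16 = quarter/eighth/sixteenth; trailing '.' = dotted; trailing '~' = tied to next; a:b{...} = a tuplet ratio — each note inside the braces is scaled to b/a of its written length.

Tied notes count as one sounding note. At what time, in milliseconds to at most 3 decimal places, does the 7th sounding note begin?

1. 0.0ms @ 0 + 276.498ms (3/7)
2. 276.498ms @ 3/7 + 276.498ms (3/7)
3. 552.995ms @ 6/7 + 276.498ms (3/7)
4. 829.493ms @ 9/7 + 276.498ms (3/7)
5. 1105.991ms @ 12/7 + 276.498ms (3/7)
6. 1382.488ms @ 15/7 + 276.498ms (3/7)
7. 1658.986ms @ 18/7 + 276.498ms (3/7)
8. 1935.484ms @ 3 + 967.742ms (3/2)
9. 2903.226ms @ 9/2 + 967.742ms (3/2)

note 7 onset = 18/7b = 1658.986ms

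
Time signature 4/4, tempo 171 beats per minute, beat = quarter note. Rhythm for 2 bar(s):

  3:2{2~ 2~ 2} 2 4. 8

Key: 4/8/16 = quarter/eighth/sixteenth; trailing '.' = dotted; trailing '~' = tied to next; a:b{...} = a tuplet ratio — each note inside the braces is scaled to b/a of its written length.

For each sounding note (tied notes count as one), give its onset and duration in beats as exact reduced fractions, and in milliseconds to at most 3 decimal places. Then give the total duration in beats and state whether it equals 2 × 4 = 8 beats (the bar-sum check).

1) 0.0ms=0b +1403.509ms=4b
2) 1403.509ms=4b +701.754ms=2b
3) 2105.263ms=6b +526.316ms=3/2b
4) 2631.579ms=15/2b +175.439ms=1/2b
Σ=8b of 8 (171bpm 4/4) — PASS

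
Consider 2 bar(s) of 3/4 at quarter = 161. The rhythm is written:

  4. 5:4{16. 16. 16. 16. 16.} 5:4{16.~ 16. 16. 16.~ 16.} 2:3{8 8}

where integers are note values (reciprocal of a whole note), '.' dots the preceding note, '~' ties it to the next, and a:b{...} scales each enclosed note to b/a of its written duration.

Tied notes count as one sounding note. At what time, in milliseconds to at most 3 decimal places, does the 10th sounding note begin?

note 10 onset = 9/2b = 1677.019ms

1. 0.0ms @ 0 + 559.006ms (3/2)
2. 559.006ms @ 3/2 + 111.801ms (3/10)
3. 670.807ms @ 9/5 + 111.801ms (3/10)
4. 782.609ms @ 21/10 + 111.801ms (3/10)
5. 894.41ms @ 12/5 + 111.801ms (3/10)
6. 1006.211ms @ 27/10 + 111.801ms (3/10)
7. 1118.012ms @ 3 + 223.602ms (3/5)
8. 1341.615ms @ 18/5 + 111.801ms (3/10)
9. 1453.416ms @ 39/10 + 223.602ms (3/5)
10. 1677.019ms @ 9/2 + 279.503ms (3/4)
11. 1956.522ms @ 21/4 + 279.503ms (3/4)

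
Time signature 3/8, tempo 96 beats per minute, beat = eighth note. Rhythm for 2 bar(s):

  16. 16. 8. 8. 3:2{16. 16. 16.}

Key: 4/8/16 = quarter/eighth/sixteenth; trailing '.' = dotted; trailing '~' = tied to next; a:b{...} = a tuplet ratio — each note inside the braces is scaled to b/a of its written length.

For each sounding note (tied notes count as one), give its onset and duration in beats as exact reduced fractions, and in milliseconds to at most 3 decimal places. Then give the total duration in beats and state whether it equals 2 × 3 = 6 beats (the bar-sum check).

1) 0.0ms=0b +468.75ms=3/4b
2) 468.75ms=3/4b +468.75ms=3/4b
3) 937.5ms=3/2b +937.5ms=3/2b
4) 1875.0ms=3b +937.5ms=3/2b
5) 2812.5ms=9/2b +312.5ms=1/2b
6) 3125.0ms=5b +312.5ms=1/2b
7) 3437.5ms=11/2b +312.5ms=1/2b
Σ=6b of 6 (96bpm 3/8) — PASS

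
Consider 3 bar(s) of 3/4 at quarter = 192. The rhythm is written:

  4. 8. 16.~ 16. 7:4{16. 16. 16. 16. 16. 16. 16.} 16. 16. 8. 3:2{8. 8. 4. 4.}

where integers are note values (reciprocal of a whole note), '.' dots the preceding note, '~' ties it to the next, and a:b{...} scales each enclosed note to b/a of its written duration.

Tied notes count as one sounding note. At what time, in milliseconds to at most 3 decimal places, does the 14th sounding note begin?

1. 0.0ms @ 0 + 468.75ms (3/2)
2. 468.75ms @ 3/2 + 234.375ms (3/4)
3. 703.125ms @ 9/4 + 234.375ms (3/4)
4. 937.5ms @ 3 + 66.964ms (3/14)
5. 1004.464ms @ 45/14 + 66.964ms (3/14)
6. 1071.429ms @ 24/7 + 66.964ms (3/14)
7. 1138.393ms @ 51/14 + 66.964ms (3/14)
8. 1205.357ms @ 27/7 + 66.964ms (3/14)
9. 1272.321ms @ 57/14 + 66.964ms (3/14)
10. 1339.286ms @ 30/7 + 66.964ms (3/14)
11. 1406.25ms @ 9/2 + 117.188ms (3/8)
12. 1523.438ms @ 39/8 + 117.188ms (3/8)
13. 1640.625ms @ 21/4 + 234.375ms (3/4)
14. 1875.0ms @ 6 + 156.25ms (1/2)
15. 2031.25ms @ 13/2 + 156.25ms (1/2)
16. 2187.5ms @ 7 + 312.5ms (1)
17. 2500.0ms @ 8 + 312.5ms (1)

note 14 onset = 6b = 1875.0ms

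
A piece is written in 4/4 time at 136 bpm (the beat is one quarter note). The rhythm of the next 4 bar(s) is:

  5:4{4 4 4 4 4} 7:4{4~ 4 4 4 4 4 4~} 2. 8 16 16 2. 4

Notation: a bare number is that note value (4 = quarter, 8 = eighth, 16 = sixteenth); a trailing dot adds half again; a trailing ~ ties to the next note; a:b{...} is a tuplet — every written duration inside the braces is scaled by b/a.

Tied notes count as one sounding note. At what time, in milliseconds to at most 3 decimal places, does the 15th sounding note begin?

note 15 onset = 12b = 5294.118ms

1. 0.0ms @ 0 + 352.941ms (4/5)
2. 352.941ms @ 4/5 + 352.941ms (4/5)
3. 705.882ms @ 8/5 + 352.941ms (4/5)
4. 1058.824ms @ 12/5 + 352.941ms (4/5)
5. 1411.765ms @ 16/5 + 352.941ms (4/5)
6. 1764.706ms @ 4 + 504.202ms (8/7)
7. 2268.908ms @ 36/7 + 252.101ms (4/7)
8. 2521.008ms @ 40/7 + 252.101ms (4/7)
9. 2773.109ms @ 44/7 + 252.101ms (4/7)
10. 3025.21ms @ 48/7 + 252.101ms (4/7)
11. 3277.311ms @ 52/7 + 1575.63ms (25/7)
12. 4852.941ms @ 11 + 220.588ms (1/2)
13. 5073.529ms @ 23/2 + 110.294ms (1/4)
14. 5183.824ms @ 47/4 + 110.294ms (1/4)
15. 5294.118ms @ 12 + 1323.529ms (3)
16. 6617.647ms @ 15 + 441.176ms (1)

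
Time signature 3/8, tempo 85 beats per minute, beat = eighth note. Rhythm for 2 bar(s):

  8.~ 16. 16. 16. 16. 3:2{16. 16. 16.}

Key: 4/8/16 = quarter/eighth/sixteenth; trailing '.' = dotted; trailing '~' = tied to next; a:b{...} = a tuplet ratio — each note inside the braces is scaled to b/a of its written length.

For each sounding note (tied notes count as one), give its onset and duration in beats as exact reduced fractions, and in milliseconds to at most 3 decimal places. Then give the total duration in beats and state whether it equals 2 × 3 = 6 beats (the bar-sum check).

1) 0.0ms=0b +1588.235ms=9/4b
2) 1588.235ms=9/4b +529.412ms=3/4b
3) 2117.647ms=3b +529.412ms=3/4b
4) 2647.059ms=15/4b +529.412ms=3/4b
5) 3176.471ms=9/2b +352.941ms=1/2b
6) 3529.412ms=5b +352.941ms=1/2b
7) 3882.353ms=11/2b +352.941ms=1/2b
Σ=6b of 6 (85bpm 3/8) — PASS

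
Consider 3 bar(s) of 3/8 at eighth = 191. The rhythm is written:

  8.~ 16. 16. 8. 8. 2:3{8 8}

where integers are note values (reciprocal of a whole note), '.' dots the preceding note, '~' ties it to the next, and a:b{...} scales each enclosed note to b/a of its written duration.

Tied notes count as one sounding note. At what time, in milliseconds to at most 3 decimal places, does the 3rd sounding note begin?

note 3 onset = 3b = 942.408ms

1. 0.0ms @ 0 + 706.806ms (9/4)
2. 706.806ms @ 9/4 + 235.602ms (3/4)
3. 942.408ms @ 3 + 471.204ms (3/2)
4. 1413.613ms @ 9/2 + 471.204ms (3/2)
5. 1884.817ms @ 6 + 471.204ms (3/2)
6. 2356.021ms @ 15/2 + 471.204ms (3/2)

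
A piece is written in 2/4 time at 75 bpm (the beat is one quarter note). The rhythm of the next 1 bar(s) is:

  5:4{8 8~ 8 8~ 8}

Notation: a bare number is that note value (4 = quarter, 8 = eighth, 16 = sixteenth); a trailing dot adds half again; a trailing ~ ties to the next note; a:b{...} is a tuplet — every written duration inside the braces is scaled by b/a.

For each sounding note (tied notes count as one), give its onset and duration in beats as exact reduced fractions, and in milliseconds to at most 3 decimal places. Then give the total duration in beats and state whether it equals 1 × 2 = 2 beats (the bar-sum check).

1) 0.0ms=0b +320.0ms=2/5b
2) 320.0ms=2/5b +640.0ms=4/5b
3) 960.0ms=6/5b +640.0ms=4/5b
Σ=2b of 2 (75bpm 2/4) — PASS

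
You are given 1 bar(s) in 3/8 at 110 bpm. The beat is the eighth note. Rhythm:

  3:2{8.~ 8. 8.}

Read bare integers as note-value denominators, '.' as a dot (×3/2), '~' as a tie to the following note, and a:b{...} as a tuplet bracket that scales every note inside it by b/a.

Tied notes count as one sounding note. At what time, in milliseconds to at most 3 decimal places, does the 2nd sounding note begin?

note 2 onset = 2b = 1090.909ms

1. 0.0ms @ 0 + 1090.909ms (2)
2. 1090.909ms @ 2 + 545.455ms (1)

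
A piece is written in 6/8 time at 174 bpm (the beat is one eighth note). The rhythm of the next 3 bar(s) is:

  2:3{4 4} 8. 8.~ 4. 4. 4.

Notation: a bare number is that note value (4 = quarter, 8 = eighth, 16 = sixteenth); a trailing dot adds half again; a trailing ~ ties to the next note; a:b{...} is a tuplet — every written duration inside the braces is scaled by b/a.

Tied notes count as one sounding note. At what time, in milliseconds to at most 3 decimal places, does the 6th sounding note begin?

note 6 onset = 15b = 5172.414ms

1. 0.0ms @ 0 + 1034.483ms (3)
2. 1034.483ms @ 3 + 1034.483ms (3)
3. 2068.966ms @ 6 + 517.241ms (3/2)
4. 2586.207ms @ 15/2 + 1551.724ms (9/2)
5. 4137.931ms @ 12 + 1034.483ms (3)
6. 5172.414ms @ 15 + 1034.483ms (3)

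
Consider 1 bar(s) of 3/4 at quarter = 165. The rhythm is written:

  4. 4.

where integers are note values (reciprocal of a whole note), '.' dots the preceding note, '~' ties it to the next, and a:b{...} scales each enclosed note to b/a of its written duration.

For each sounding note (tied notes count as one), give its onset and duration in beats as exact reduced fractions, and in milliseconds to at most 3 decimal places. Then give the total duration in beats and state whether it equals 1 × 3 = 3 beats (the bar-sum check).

1) 0.0ms=0b +545.455ms=3/2b
2) 545.455ms=3/2b +545.455ms=3/2b
Σ=3b of 3 (165bpm 3/4) — PASS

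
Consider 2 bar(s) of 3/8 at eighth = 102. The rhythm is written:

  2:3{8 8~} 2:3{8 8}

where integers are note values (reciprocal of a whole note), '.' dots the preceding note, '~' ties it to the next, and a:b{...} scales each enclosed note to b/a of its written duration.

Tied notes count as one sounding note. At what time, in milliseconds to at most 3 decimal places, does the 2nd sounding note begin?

1. 0.0ms @ 0 + 882.353ms (3/2)
2. 882.353ms @ 3/2 + 1764.706ms (3)
3. 2647.059ms @ 9/2 + 882.353ms (3/2)

note 2 onset = 3/2b = 882.353ms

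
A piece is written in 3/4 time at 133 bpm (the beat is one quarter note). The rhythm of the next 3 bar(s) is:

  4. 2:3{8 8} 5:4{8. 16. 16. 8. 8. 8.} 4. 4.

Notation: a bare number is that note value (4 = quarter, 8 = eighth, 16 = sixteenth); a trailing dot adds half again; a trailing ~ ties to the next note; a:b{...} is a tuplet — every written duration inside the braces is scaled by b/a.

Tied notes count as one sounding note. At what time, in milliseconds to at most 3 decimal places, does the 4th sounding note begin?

note 4 onset = 3b = 1353.383ms

1. 0.0ms @ 0 + 676.692ms (3/2)
2. 676.692ms @ 3/2 + 338.346ms (3/4)
3. 1015.038ms @ 9/4 + 338.346ms (3/4)
4. 1353.383ms @ 3 + 270.677ms (3/5)
5. 1624.06ms @ 18/5 + 135.338ms (3/10)
6. 1759.398ms @ 39/10 + 135.338ms (3/10)
7. 1894.737ms @ 21/5 + 270.677ms (3/5)
8. 2165.414ms @ 24/5 + 270.677ms (3/5)
9. 2436.09ms @ 27/5 + 270.677ms (3/5)
10. 2706.767ms @ 6 + 676.692ms (3/2)
11. 3383.459ms @ 15/2 + 676.692ms (3/2)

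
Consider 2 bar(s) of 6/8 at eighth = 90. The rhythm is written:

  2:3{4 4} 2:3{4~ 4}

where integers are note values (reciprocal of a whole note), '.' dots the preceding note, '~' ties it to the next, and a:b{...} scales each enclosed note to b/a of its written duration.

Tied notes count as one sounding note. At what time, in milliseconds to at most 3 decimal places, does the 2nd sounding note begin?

note 2 onset = 3b = 2000.0ms

1. 0.0ms @ 0 + 2000.0ms (3)
2. 2000.0ms @ 3 + 2000.0ms (3)
3. 4000.0ms @ 6 + 4000.0ms (6)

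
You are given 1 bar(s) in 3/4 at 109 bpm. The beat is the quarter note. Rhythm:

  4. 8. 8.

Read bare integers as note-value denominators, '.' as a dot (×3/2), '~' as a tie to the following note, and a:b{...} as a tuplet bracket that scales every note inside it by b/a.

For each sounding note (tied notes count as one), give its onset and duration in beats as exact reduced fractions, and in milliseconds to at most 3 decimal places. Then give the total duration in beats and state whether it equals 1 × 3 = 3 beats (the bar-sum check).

1) 0.0ms=0b +825.688ms=3/2b
2) 825.688ms=3/2b +412.844ms=3/4b
3) 1238.532ms=9/4b +412.844ms=3/4b
Σ=3b of 3 (109bpm 3/4) — PASS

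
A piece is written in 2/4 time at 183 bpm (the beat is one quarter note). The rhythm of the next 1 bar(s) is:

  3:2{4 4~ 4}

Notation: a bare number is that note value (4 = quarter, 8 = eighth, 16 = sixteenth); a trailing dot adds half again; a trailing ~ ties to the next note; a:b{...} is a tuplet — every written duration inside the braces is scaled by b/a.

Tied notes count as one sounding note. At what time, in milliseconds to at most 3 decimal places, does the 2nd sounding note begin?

1. 0.0ms @ 0 + 218.579ms (2/3)
2. 218.579ms @ 2/3 + 437.158ms (4/3)

note 2 onset = 2/3b = 218.579ms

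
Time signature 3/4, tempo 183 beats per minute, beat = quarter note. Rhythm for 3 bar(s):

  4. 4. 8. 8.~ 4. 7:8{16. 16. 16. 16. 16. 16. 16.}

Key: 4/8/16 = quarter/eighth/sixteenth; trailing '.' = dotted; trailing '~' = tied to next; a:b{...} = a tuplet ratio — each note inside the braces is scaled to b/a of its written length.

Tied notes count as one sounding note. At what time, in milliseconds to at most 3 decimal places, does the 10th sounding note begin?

note 10 onset = 57/7b = 2669.789ms

1. 0.0ms @ 0 + 491.803ms (3/2)
2. 491.803ms @ 3/2 + 491.803ms (3/2)
3. 983.607ms @ 3 + 245.902ms (3/4)
4. 1229.508ms @ 15/4 + 737.705ms (9/4)
5. 1967.213ms @ 6 + 140.515ms (3/7)
6. 2107.728ms @ 45/7 + 140.515ms (3/7)
7. 2248.244ms @ 48/7 + 140.515ms (3/7)
8. 2388.759ms @ 51/7 + 140.515ms (3/7)
9. 2529.274ms @ 54/7 + 140.515ms (3/7)
10. 2669.789ms @ 57/7 + 140.515ms (3/7)
11. 2810.304ms @ 60/7 + 140.515ms (3/7)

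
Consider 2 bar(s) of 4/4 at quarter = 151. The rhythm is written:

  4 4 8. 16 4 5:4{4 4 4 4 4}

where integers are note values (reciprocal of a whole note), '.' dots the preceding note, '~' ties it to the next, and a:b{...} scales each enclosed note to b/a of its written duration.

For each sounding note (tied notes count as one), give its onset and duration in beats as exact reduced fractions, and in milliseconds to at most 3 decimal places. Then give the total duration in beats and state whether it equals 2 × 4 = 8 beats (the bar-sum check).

1) 0.0ms=0b +397.351ms=1b
2) 397.351ms=1b +397.351ms=1b
3) 794.702ms=2b +298.013ms=3/4b
4) 1092.715ms=11/4b +99.338ms=1/4b
5) 1192.053ms=3b +397.351ms=1b
6) 1589.404ms=4b +317.881ms=4/5b
7) 1907.285ms=24/5b +317.881ms=4/5b
8) 2225.166ms=28/5b +317.881ms=4/5b
9) 2543.046ms=32/5b +317.881ms=4/5b
10) 2860.927ms=36/5b +317.881ms=4/5b
Σ=8b of 8 (151bpm 4/4) — PASS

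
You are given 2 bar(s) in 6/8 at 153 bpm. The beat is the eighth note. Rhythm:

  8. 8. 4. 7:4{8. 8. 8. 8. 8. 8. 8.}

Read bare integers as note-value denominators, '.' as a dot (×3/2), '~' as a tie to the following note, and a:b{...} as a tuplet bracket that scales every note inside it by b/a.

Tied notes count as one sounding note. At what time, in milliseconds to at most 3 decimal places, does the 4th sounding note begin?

note 4 onset = 6b = 2352.941ms

1. 0.0ms @ 0 + 588.235ms (3/2)
2. 588.235ms @ 3/2 + 588.235ms (3/2)
3. 1176.471ms @ 3 + 1176.471ms (3)
4. 2352.941ms @ 6 + 336.134ms (6/7)
5. 2689.076ms @ 48/7 + 336.134ms (6/7)
6. 3025.21ms @ 54/7 + 336.134ms (6/7)
7. 3361.345ms @ 60/7 + 336.134ms (6/7)
8. 3697.479ms @ 66/7 + 336.134ms (6/7)
9. 4033.613ms @ 72/7 + 336.134ms (6/7)
10. 4369.748ms @ 78/7 + 336.134ms (6/7)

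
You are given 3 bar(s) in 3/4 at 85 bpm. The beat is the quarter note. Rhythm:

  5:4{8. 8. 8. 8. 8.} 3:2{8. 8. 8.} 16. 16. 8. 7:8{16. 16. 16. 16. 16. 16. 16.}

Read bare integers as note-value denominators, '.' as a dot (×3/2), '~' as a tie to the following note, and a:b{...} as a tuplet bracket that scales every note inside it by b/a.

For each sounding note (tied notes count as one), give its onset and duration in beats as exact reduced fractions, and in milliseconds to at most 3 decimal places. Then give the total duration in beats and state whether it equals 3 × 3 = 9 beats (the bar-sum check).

1) 0.0ms=0b +423.529ms=3/5b
2) 423.529ms=3/5b +423.529ms=3/5b
3) 847.059ms=6/5b +423.529ms=3/5b
4) 1270.588ms=9/5b +423.529ms=3/5b
5) 1694.118ms=12/5b +423.529ms=3/5b
6) 2117.647ms=3b +352.941ms=1/2b
7) 2470.588ms=7/2b +352.941ms=1/2b
8) 2823.529ms=4b +352.941ms=1/2b
9) 3176.471ms=9/2b +264.706ms=3/8b
10) 3441.176ms=39/8b +264.706ms=3/8b
11) 3705.882ms=21/4b +529.412ms=3/4b
12) 4235.294ms=6b +302.521ms=3/7b
13) 4537.815ms=45/7b +302.521ms=3/7b
14) 4840.336ms=48/7b +302.521ms=3/7b
15) 5142.857ms=51/7b +302.521ms=3/7b
16) 5445.378ms=54/7b +302.521ms=3/7b
17) 5747.899ms=57/7b +302.521ms=3/7b
18) 6050.42ms=60/7b +302.521ms=3/7b
Σ=9b of 9 (85bpm 3/4) — PASS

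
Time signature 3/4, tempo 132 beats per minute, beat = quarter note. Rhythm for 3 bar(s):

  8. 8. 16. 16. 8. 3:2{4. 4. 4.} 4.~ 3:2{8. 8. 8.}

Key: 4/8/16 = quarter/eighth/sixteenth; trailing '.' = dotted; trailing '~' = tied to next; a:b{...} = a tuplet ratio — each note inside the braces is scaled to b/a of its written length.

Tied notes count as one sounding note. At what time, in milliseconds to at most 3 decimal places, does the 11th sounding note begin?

1. 0.0ms @ 0 + 340.909ms (3/4)
2. 340.909ms @ 3/4 + 340.909ms (3/4)
3. 681.818ms @ 3/2 + 170.455ms (3/8)
4. 852.273ms @ 15/8 + 170.455ms (3/8)
5. 1022.727ms @ 9/4 + 340.909ms (3/4)
6. 1363.636ms @ 3 + 454.545ms (1)
7. 1818.182ms @ 4 + 454.545ms (1)
8. 2272.727ms @ 5 + 454.545ms (1)
9. 2727.273ms @ 6 + 909.091ms (2)
10. 3636.364ms @ 8 + 227.273ms (1/2)
11. 3863.636ms @ 17/2 + 227.273ms (1/2)

note 11 onset = 17/2b = 3863.636ms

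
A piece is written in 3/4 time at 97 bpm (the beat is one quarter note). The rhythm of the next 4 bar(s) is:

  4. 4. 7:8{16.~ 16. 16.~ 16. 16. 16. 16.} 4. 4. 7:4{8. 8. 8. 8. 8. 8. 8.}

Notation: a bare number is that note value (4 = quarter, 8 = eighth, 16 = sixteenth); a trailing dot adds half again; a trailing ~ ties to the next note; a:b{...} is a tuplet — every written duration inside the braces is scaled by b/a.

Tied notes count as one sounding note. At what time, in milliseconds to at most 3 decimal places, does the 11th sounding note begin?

1. 0.0ms @ 0 + 927.835ms (3/2)
2. 927.835ms @ 3/2 + 927.835ms (3/2)
3. 1855.67ms @ 3 + 530.191ms (6/7)
4. 2385.862ms @ 27/7 + 530.191ms (6/7)
5. 2916.053ms @ 33/7 + 265.096ms (3/7)
6. 3181.149ms @ 36/7 + 265.096ms (3/7)
7. 3446.244ms @ 39/7 + 265.096ms (3/7)
8. 3711.34ms @ 6 + 927.835ms (3/2)
9. 4639.175ms @ 15/2 + 927.835ms (3/2)
10. 5567.01ms @ 9 + 265.096ms (3/7)
11. 5832.106ms @ 66/7 + 265.096ms (3/7)
12. 6097.202ms @ 69/7 + 265.096ms (3/7)
13. 6362.297ms @ 72/7 + 265.096ms (3/7)
14. 6627.393ms @ 75/7 + 265.096ms (3/7)
15. 6892.489ms @ 78/7 + 265.096ms (3/7)
16. 7157.585ms @ 81/7 + 265.096ms (3/7)

note 11 onset = 66/7b = 5832.106ms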